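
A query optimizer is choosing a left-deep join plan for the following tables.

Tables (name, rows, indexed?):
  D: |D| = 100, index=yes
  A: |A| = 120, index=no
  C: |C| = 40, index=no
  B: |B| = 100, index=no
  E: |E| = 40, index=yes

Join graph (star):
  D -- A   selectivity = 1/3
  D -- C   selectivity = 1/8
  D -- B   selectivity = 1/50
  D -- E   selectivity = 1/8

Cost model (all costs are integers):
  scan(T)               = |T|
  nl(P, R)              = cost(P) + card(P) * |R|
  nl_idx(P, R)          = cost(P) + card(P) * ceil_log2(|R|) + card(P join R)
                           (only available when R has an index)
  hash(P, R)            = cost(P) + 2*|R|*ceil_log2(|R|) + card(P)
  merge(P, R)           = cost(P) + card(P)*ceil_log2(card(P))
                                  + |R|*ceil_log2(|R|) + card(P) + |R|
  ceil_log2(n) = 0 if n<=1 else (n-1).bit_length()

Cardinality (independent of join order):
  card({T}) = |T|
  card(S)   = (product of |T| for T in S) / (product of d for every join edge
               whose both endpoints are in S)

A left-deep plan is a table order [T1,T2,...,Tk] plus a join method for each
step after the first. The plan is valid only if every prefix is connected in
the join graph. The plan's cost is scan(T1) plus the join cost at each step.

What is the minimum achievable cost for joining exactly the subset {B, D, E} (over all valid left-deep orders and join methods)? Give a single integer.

Selinger DP over subsets of {B,D,E}:
  {D}: scan cost=100, card=100
  {B}: scan cost=100, card=100
  {E}: scan cost=40, card=40
  {BD}: card=200; try (D,nl_idx)→1000, (D,hash)→1600, (B,hash)→1600, (D,merge)→1700, (B,merge)→1700, (D,nl)→10100 …(+1); best=1000 via (D,nl_idx)
  {DE}: card=500; try (E,hash)→680, (D,nl_idx)→820, (D,merge)→1120, (E,merge)→1180, (E,nl_idx)→1200, (D,hash)→1480 …(+2); best=680 via (E,hash)
  {BDE}: card=1000; try (E,hash)→1680, (B,hash)→2580, (E,merge)→3080, (E,nl_idx)→3200, (B,merge)→6480, (E,nl)→9000 …(+1); best=1680 via (E,hash)

1680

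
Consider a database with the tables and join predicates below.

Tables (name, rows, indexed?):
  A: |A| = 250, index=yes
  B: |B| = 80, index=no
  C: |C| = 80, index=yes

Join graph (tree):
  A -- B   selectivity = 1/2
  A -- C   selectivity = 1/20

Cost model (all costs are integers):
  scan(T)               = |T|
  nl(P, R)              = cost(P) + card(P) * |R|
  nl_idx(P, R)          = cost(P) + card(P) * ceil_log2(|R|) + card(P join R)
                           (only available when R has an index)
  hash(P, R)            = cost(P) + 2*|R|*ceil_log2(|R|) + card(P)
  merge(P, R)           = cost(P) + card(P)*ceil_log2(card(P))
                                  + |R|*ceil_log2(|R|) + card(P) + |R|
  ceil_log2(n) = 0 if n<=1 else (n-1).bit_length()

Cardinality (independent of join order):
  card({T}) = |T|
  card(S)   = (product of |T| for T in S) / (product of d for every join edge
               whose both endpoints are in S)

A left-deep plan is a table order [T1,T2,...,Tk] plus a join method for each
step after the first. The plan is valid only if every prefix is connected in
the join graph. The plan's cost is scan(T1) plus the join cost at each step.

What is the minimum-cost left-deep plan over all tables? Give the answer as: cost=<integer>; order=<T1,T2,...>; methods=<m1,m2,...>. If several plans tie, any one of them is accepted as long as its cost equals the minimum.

cost=3740; order=A,C,B; methods=hash,hash

Selinger DP (subsets sized 1..n):
  {A}: scan cost=250, card=250
  {B}: scan cost=80, card=80
  {C}: scan cost=80, card=80
  {AB}: card=10000; try (B,hash)→1620, (A,merge)→2970, (B,merge)→3140, (A,hash)→4160, (A,nl_idx)→10720, (A,nl)→20080 …(+1); best=1620 via (B,hash)
  {AC}: card=1000; try (C,hash)→1620, (A,nl_idx)→1720, (A,merge)→2970, (C,nl_idx)→3000, (C,merge)→3140, (A,hash)→4160 …(+2); best=1620 via (C,hash)
  {ABC}: card=40000; try (B,hash)→3740, (C,hash)→12740, (B,merge)→13260, (B,nl)→81620, (C,nl_idx)→111620, (C,merge)→152260 …(+1); best=3740 via (B,hash)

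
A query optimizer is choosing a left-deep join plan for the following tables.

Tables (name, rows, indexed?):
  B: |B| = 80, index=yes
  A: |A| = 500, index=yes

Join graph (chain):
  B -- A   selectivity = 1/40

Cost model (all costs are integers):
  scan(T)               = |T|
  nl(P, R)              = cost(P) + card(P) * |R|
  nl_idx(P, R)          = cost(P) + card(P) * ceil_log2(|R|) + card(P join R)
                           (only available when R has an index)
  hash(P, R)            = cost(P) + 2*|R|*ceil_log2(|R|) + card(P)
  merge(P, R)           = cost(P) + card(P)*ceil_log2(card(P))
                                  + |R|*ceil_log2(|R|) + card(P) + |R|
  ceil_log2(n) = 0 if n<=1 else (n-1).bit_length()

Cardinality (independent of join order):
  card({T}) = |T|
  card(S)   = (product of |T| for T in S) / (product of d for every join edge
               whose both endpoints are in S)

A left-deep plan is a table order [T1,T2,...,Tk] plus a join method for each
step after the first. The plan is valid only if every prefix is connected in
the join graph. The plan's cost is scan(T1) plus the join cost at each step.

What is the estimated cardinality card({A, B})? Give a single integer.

1000

Tables in S: A(500), B(80)
Edges inside S: B-A(d=40)
numerator = 500 * 80 = 40000
denominator = 40 = 40
card(S) = 40000 / 40 = 1000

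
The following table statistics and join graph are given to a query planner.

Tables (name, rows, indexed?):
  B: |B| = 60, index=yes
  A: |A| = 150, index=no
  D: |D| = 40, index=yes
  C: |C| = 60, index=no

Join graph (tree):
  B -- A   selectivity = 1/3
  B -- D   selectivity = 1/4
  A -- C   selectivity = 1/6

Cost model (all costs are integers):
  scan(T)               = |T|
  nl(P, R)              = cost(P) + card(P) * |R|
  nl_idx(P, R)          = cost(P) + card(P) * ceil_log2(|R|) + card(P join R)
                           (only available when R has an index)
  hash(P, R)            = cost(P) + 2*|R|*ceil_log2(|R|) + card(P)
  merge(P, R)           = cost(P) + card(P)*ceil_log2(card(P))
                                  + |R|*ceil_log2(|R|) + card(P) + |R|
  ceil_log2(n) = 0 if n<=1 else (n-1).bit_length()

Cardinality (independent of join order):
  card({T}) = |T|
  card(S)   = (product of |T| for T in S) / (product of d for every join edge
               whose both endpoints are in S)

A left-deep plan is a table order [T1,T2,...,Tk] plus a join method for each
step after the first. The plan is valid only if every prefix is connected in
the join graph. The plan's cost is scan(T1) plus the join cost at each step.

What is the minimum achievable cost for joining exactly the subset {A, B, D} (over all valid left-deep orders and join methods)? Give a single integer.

Selinger DP over subsets of {A,B,D}:
  {B}: scan cost=60, card=60
  {A}: scan cost=150, card=150
  {D}: scan cost=40, card=40
  {AB}: card=3000; try (B,hash)→1020, (A,merge)→1830, (B,merge)→1920, (A,hash)→2520, (B,nl_idx)→4050, (A,nl)→9060 …(+1); best=1020 via (B,hash)
  {BD}: card=600; try (D,hash)→600, (B,merge)→740, (D,merge)→760, (B,hash)→800, (B,nl_idx)→880, (D,nl_idx)→1020 …(+2); best=600 via (D,hash)
  {ABD}: card=30000; try (A,hash)→3600, (D,hash)→4500, (A,merge)→8550, (D,merge)→40300, (D,nl_idx)→49020, (A,nl)→90600 …(+1); best=3600 via (A,hash)

3600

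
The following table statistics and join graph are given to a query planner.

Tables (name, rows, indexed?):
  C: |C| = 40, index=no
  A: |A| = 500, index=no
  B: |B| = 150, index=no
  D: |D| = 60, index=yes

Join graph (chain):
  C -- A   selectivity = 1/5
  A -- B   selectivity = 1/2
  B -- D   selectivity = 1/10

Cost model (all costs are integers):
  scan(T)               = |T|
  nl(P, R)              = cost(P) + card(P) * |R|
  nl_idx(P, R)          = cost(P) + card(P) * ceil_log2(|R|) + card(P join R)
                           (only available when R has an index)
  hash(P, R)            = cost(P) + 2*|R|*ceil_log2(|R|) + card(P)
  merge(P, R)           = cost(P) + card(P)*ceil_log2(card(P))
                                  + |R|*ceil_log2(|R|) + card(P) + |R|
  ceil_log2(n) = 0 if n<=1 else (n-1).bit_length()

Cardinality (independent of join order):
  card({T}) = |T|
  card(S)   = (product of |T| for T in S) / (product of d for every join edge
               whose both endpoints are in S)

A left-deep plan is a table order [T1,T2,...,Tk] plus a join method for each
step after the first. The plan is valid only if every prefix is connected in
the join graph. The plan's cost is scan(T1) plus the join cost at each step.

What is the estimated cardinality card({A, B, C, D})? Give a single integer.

1800000

Tables in S: A(500), B(150), C(40), D(60)
Edges inside S: C-A(d=5), A-B(d=2), B-D(d=10)
numerator = 500 * 150 * 40 * 60 = 180000000
denominator = 5 * 2 * 10 = 100
card(S) = 180000000 / 100 = 1800000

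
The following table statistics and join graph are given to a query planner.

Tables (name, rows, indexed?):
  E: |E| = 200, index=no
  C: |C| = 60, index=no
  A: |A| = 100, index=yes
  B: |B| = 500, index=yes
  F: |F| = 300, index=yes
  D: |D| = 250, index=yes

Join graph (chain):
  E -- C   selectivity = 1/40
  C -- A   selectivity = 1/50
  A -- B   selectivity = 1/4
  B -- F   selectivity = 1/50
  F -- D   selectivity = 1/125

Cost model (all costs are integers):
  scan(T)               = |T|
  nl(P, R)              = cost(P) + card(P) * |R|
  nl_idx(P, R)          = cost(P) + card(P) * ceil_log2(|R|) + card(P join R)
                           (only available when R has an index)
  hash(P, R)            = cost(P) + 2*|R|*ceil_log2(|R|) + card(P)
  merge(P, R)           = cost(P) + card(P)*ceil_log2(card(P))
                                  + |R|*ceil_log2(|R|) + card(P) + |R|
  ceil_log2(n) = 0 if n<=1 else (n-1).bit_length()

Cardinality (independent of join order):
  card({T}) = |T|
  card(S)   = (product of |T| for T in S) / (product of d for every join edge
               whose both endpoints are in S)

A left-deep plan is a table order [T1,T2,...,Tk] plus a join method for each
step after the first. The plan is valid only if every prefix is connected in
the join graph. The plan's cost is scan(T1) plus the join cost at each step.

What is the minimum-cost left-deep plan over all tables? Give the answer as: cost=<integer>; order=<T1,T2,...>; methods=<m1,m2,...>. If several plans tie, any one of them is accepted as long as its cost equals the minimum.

cost=304160; order=C,A,B,F,D,E; methods=nl_idx,merge,hash,hash,hash

Selinger DP (subsets sized 1..n):
  {E}: scan cost=200, card=200
  {C}: scan cost=60, card=60
  {A}: scan cost=100, card=100
  {B}: scan cost=500, card=500
  {F}: scan cost=300, card=300
  {D}: scan cost=250, card=250
  {CE}: card=300; try (C,hash)→1120, (E,merge)→2280, (C,merge)→2420, (E,hash)→3320, (E,nl)→12060, (C,nl)→12200; best=1120 via (C,hash)
  {AC}: card=120; try (A,nl_idx)→600, (C,hash)→920, (A,merge)→1280, (C,merge)→1320, (A,hash)→1520, (A,nl)→6060 …(+1); best=600 via (A,nl_idx)
  {AB}: card=12500; try (A,hash)→2400, (B,merge)→5900, (A,merge)→6300, (B,hash)→9200, (B,nl_idx)→13500, (A,nl_idx)→16500 …(+2); best=2400 via (A,hash)
  {BF}: card=3000; try (B,nl_idx)→6000, (F,hash)→6400, (F,nl_idx)→8000, (B,merge)→8300, (F,merge)→8500, (B,hash)→9600 …(+2); best=6000 via (B,nl_idx)
  {DF}: card=600; try (F,nl_idx)→3100, (D,nl_idx)→3300, (D,hash)→4600, (F,merge)→5500, (D,merge)→5550, (F,hash)→5900 …(+2); best=3100 via (F,nl_idx)
  {ACE}: card=600; try (A,hash)→2820, (E,merge)→3360, (A,nl_idx)→3820, (E,hash)→3920, (A,merge)→4920, (E,nl)→24600 …(+1); best=2820 via (A,hash)
  {ABC}: card=15000; try (B,merge)→6560, (B,hash)→9720, (C,hash)→15620, (B,nl_idx)→16680, (B,nl)→60600, (C,merge)→190320 …(+1); best=6560 via (B,merge)
  {ABF}: card=75000; try (A,hash)→10400, (F,hash)→20300, (A,merge)→45800, (A,nl_idx)→102000, (F,nl_idx)→189900, (F,merge)→192900 …(+2); best=10400 via (A,hash)
  {BDF}: card=6000; try (B,hash)→12700, (D,hash)→13000, (B,nl_idx)→14500, (B,merge)→14700, (D,nl_idx)→36000, (D,merge)→47250 …(+2); best=12700 via (B,hash)
  {ABCE}: card=75000; try (B,hash)→12420, (B,merge)→14420, (E,hash)→24760, (B,nl_idx)→83220, (E,merge)→233360, (B,nl)→302820 …(+1); best=12420 via (B,hash)
  {ABCF}: card=90000; try (F,hash)→26960, (C,hash)→86120, (F,nl_idx)→231560, (F,merge)→234560, (C,merge)→1360820, (F,nl)→4506560 …(+1); best=26960 via (F,hash)
  {ABDF}: card=150000; try (A,hash)→20100, (D,hash)→89400, (A,merge)→97500, (A,nl_idx)→204700, (A,nl)→612700, (D,nl_idx)→760400 …(+2); best=20100 via (A,hash)
  {ABCEF}: card=450000; try (F,hash)→92820, (E,hash)→120160, (F,nl_idx)→1137420, (F,merge)→1365420, (E,merge)→1648760, (E,nl)→18026960 …(+1); best=92820 via (F,hash)
  {ABCDF}: card=180000; try (D,hash)→120960, (C,hash)→170820, (D,nl_idx)→926960, (D,merge)→1649210, (C,merge)→2870520, (C,nl)→9020100 …(+1); best=120960 via (D,hash)
  {ABCDEF}: card=900000; try (E,hash)→304160, (D,hash)→546820, (E,merge)→3542760, (D,nl_idx)→4592820, (D,merge)→9095070, (E,nl)→36120960 …(+1); best=304160 via (E,hash)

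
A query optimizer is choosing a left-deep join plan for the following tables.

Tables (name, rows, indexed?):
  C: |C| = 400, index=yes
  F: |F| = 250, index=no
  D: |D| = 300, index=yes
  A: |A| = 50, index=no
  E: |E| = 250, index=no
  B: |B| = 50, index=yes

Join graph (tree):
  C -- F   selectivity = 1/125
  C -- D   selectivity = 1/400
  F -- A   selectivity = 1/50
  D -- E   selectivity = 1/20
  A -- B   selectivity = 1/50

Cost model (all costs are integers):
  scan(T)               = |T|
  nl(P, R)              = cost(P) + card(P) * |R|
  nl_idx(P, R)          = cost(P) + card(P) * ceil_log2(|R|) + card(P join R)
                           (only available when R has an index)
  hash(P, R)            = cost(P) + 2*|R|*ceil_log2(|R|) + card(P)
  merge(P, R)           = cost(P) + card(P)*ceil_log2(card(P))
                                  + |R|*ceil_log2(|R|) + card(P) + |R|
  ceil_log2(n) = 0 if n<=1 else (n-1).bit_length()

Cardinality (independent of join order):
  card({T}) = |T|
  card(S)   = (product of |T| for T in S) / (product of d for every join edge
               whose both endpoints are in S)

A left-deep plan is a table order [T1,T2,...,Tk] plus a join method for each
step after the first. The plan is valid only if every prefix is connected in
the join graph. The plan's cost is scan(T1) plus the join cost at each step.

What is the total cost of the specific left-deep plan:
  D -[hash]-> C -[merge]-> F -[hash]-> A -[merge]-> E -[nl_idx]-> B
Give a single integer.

75600

step 1: scan D: cost=300, card=300
step 2: join C via hash
    card(P join C) = 300*400/(400) = 300
    cost = 300 + 2*400*9 + 300 = 7800
step 3: join F via merge
    card(P join F) = 300*250/(125) = 600
    cost = 7800 + 300*9 + 250*8 + 300 + 250 = 13050
step 4: join A via hash
    card(P join A) = 600*50/(50) = 600
    cost = 13050 + 2*50*6 + 600 = 14250
step 5: join E via merge
    card(P join E) = 600*250/(20) = 7500
    cost = 14250 + 600*10 + 250*8 + 600 + 250 = 23100
step 6: join B via nl_idx
    card(P join B) = 7500*50/(50) = 7500
    cost = 23100 + 7500*6 + 7500 = 75600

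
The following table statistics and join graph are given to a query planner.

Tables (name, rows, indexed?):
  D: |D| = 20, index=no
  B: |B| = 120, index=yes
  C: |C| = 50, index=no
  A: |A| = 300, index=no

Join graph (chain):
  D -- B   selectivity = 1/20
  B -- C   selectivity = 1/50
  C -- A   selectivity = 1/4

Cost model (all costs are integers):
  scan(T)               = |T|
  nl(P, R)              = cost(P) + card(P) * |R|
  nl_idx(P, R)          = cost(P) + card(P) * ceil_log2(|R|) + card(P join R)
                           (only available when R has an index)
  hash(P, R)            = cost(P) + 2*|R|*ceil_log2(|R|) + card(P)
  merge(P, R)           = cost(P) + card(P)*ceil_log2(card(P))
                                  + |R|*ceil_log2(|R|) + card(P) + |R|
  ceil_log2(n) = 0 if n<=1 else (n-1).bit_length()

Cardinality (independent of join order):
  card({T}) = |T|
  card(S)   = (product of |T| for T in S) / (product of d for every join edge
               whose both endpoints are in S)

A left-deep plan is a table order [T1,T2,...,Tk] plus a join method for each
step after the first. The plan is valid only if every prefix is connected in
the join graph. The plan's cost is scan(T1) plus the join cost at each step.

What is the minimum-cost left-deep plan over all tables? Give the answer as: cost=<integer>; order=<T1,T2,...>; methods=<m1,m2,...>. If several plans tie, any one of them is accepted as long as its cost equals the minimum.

cost=4800; order=C,B,D,A; methods=nl_idx,hash,merge

Selinger DP (subsets sized 1..n):
  {D}: scan cost=20, card=20
  {B}: scan cost=120, card=120
  {C}: scan cost=50, card=50
  {A}: scan cost=300, card=300
  {BD}: card=120; try (B,nl_idx)→280, (D,hash)→440, (B,merge)→1100, (D,merge)→1200, (B,hash)→1720, (B,nl)→2420 …(+1); best=280 via (B,nl_idx)
  {BC}: card=120; try (B,nl_idx)→520, (C,hash)→840, (B,merge)→1360, (C,merge)→1430, (B,hash)→1780, (B,nl)→6050 …(+1); best=520 via (B,nl_idx)
  {AC}: card=3750; try (C,hash)→1200, (A,merge)→3400, (C,merge)→3650, (A,hash)→5500, (A,nl)→15050, (C,nl)→15300; best=1200 via (C,hash)
  {BCD}: card=120; try (D,hash)→840, (C,hash)→1000, (C,merge)→1590, (D,merge)→1600, (D,nl)→2920, (C,nl)→6280; best=840 via (D,hash)
  {ABC}: card=9000; try (A,merge)→4480, (A,hash)→6040, (B,hash)→6630, (B,nl_idx)→36450, (A,nl)→36520, (B,merge)→50910 …(+1); best=4480 via (A,merge)
  {ABCD}: card=9000; try (A,merge)→4800, (A,hash)→6360, (D,hash)→13680, (A,nl)→36840, (D,merge)→139600, (D,nl)→184480; best=4800 via (A,merge)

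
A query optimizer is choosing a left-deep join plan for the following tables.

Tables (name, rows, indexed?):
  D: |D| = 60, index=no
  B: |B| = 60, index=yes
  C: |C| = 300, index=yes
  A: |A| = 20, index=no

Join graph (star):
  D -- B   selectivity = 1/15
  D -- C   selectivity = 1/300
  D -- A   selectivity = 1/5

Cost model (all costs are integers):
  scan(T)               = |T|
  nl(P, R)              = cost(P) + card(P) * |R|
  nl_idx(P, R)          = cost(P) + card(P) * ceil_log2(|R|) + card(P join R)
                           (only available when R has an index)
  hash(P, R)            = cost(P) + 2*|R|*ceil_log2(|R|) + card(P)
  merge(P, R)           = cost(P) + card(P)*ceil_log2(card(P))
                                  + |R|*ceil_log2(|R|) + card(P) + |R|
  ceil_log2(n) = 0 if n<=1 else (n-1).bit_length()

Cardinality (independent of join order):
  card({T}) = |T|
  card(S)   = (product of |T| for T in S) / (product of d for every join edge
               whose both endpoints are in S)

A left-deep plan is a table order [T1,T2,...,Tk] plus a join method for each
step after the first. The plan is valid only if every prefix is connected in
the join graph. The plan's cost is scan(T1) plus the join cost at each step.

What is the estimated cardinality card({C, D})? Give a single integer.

60

Tables in S: C(300), D(60)
Edges inside S: D-C(d=300)
numerator = 300 * 60 = 18000
denominator = 300 = 300
card(S) = 18000 / 300 = 60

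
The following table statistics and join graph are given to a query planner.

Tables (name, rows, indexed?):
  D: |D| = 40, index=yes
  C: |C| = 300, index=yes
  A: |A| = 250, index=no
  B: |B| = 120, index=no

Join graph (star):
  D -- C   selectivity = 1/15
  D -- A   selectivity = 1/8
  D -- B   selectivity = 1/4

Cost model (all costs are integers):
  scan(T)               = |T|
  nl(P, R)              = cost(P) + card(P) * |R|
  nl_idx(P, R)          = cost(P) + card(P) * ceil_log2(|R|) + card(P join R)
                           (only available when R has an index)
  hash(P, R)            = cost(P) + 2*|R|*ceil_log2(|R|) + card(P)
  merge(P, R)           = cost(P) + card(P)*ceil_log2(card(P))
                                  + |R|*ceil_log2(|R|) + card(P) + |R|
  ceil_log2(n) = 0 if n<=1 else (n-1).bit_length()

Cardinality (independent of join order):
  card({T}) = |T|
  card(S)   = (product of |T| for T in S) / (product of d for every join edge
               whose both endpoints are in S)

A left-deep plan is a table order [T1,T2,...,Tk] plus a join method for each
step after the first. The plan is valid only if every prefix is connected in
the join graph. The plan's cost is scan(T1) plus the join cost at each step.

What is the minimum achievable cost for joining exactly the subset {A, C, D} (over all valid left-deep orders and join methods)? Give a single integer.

5880

Selinger DP over subsets of {A,C,D}:
  {D}: scan cost=40, card=40
  {C}: scan cost=300, card=300
  {A}: scan cost=250, card=250
  {CD}: card=800; try (D,hash)→1080, (C,nl_idx)→1200, (D,nl_idx)→2900, (C,merge)→3320, (D,merge)→3580, (C,hash)→5480 …(+2); best=1080 via (D,hash)
  {AD}: card=1250; try (D,hash)→980, (A,merge)→2570, (D,merge)→2780, (D,nl_idx)→3000, (A,hash)→4080, (A,nl)→10040 …(+1); best=980 via (D,hash)
  {ACD}: card=25000; try (A,hash)→5880, (C,hash)→7630, (A,merge)→12130, (C,merge)→18980, (C,nl_idx)→37230, (A,nl)→201080 …(+1); best=5880 via (A,hash)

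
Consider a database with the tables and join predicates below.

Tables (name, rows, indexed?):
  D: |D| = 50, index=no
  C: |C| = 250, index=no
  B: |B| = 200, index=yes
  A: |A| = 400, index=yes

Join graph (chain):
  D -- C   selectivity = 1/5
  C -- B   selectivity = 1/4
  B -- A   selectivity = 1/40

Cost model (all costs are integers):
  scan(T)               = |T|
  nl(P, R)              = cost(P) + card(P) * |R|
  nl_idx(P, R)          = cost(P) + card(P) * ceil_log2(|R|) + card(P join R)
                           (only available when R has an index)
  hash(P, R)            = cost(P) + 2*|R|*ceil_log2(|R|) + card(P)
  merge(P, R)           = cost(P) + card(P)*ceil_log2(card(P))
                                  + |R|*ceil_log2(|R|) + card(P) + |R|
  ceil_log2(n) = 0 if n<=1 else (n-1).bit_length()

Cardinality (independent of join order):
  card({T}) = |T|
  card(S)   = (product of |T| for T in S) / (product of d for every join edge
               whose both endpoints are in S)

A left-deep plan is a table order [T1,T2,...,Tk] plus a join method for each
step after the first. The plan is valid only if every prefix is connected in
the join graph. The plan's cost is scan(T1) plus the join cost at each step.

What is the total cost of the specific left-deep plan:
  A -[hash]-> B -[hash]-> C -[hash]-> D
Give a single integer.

135600

step 1: scan A: cost=400, card=400
step 2: join B via hash
    card(P join B) = 400*200/(40) = 2000
    cost = 400 + 2*200*8 + 400 = 4000
step 3: join C via hash
    card(P join C) = 2000*250/(4) = 125000
    cost = 4000 + 2*250*8 + 2000 = 10000
step 4: join D via hash
    card(P join D) = 125000*50/(5) = 1250000
    cost = 10000 + 2*50*6 + 125000 = 135600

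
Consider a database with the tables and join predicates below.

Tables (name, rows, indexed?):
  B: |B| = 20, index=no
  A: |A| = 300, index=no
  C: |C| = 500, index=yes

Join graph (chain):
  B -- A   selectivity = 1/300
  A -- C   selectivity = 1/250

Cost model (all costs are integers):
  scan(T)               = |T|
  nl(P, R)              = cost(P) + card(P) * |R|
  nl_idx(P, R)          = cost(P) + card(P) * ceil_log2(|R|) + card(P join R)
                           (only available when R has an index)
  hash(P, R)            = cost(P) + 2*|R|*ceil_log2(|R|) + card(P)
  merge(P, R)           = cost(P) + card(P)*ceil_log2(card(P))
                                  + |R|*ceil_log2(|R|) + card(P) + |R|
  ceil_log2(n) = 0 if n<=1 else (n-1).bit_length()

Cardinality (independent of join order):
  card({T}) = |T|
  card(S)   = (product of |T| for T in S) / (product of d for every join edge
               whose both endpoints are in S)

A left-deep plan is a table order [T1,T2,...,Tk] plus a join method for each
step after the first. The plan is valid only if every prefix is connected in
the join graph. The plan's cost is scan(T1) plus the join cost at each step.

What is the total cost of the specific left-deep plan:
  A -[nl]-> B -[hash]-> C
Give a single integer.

15320

step 1: scan A: cost=300, card=300
step 2: join B via nl
    card(P join B) = 300*20/(300) = 20
    cost = 300 + 300*20 = 6300
step 3: join C via hash
    card(P join C) = 20*500/(250) = 40
    cost = 6300 + 2*500*9 + 20 = 15320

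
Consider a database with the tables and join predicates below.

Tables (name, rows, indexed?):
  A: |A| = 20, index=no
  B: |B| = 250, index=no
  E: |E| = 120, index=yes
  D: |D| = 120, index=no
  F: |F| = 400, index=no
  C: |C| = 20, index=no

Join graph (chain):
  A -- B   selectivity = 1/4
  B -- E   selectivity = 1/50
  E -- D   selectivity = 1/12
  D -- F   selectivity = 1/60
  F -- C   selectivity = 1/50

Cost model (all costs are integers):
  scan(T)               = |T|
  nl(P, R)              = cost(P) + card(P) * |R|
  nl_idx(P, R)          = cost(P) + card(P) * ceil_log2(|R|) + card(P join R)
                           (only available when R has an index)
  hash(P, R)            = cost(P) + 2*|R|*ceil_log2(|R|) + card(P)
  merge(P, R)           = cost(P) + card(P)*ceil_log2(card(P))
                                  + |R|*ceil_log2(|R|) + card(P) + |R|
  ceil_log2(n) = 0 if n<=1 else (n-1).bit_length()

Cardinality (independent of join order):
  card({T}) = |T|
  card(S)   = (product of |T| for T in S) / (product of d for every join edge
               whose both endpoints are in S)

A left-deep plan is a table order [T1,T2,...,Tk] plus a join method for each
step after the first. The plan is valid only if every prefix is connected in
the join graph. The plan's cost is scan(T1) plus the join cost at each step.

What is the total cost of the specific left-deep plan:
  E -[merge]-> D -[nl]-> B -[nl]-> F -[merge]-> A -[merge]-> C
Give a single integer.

step 1: scan E: cost=120, card=120
step 2: join D via merge
    card(P join D) = 120*120/(12) = 1200
    cost = 120 + 120*7 + 120*7 + 120 + 120 = 2040
step 3: join B via nl
    card(P join B) = 1200*250/(50) = 6000
    cost = 2040 + 1200*250 = 302040
step 4: join F via nl
    card(P join F) = 6000*400/(60) = 40000
    cost = 302040 + 6000*400 = 2702040
step 5: join A via merge
    card(P join A) = 40000*20/(4) = 200000
    cost = 2702040 + 40000*16 + 20*5 + 40000 + 20 = 3382160
step 6: join C via merge
    card(P join C) = 200000*20/(50) = 80000
    cost = 3382160 + 200000*18 + 20*5 + 200000 + 20 = 7182280

7182280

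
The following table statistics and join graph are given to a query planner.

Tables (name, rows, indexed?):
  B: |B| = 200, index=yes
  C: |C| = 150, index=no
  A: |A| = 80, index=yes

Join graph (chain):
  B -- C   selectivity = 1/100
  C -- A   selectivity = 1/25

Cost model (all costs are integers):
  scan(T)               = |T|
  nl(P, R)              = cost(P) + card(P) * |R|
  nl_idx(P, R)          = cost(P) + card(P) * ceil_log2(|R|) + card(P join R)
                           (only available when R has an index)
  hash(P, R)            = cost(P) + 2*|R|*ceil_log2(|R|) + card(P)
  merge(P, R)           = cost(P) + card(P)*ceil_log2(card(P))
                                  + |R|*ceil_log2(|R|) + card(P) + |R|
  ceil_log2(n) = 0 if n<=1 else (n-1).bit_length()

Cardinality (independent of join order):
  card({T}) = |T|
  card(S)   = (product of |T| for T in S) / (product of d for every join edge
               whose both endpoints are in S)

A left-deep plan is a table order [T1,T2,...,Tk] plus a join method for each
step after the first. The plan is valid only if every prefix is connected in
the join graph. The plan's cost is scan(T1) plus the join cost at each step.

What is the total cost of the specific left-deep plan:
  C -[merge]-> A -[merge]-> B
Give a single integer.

8740

step 1: scan C: cost=150, card=150
step 2: join A via merge
    card(P join A) = 150*80/(25) = 480
    cost = 150 + 150*8 + 80*7 + 150 + 80 = 2140
step 3: join B via merge
    card(P join B) = 480*200/(100) = 960
    cost = 2140 + 480*9 + 200*8 + 480 + 200 = 8740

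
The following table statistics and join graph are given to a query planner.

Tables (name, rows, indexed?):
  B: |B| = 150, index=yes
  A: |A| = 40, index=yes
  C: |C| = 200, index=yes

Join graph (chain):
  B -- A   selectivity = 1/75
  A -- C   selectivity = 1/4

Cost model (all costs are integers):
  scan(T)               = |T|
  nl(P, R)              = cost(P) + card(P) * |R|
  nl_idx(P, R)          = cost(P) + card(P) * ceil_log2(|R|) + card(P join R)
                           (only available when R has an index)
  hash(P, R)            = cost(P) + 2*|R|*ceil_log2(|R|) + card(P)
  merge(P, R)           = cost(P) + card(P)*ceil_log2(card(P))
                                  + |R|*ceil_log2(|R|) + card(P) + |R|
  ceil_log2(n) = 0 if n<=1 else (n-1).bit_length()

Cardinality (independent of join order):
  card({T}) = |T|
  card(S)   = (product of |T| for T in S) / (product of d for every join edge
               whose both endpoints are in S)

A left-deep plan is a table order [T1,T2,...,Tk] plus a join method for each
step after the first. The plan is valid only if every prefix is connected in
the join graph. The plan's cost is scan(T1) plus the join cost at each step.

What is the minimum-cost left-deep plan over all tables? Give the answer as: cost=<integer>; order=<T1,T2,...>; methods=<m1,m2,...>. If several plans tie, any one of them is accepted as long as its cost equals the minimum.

cost=2880; order=A,B,C; methods=nl_idx,merge

Selinger DP (subsets sized 1..n):
  {B}: scan cost=150, card=150
  {A}: scan cost=40, card=40
  {C}: scan cost=200, card=200
  {AB}: card=80; try (B,nl_idx)→440, (A,hash)→780, (A,nl_idx)→1130, (B,merge)→1670, (A,merge)→1780, (B,hash)→2480 …(+2); best=440 via (B,nl_idx)
  {AC}: card=2000; try (A,hash)→880, (C,merge)→2120, (A,merge)→2280, (C,nl_idx)→2360, (C,hash)→3280, (A,nl_idx)→3400 …(+2); best=880 via (A,hash)
  {ABC}: card=4000; try (C,merge)→2880, (C,hash)→3720, (C,nl_idx)→5080, (B,hash)→5280, (C,nl)→16440, (B,nl_idx)→20880 …(+2); best=2880 via (C,merge)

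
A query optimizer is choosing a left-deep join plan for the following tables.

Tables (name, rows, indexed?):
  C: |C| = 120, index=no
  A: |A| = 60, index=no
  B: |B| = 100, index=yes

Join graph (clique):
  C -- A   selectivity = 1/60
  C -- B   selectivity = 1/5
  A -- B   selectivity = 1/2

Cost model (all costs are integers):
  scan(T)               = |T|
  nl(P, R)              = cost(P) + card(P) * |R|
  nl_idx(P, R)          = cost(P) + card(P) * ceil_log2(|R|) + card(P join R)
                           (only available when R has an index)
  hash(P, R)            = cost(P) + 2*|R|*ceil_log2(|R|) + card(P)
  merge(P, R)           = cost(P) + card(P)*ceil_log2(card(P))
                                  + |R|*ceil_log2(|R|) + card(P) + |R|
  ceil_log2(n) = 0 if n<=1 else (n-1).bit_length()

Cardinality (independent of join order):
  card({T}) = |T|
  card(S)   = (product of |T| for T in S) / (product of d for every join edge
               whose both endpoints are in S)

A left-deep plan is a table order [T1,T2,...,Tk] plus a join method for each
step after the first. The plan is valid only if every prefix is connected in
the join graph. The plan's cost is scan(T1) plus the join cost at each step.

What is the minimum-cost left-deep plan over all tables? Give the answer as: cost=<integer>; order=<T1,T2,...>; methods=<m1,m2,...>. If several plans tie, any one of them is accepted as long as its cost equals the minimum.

Selinger DP (subsets sized 1..n):
  {C}: scan cost=120, card=120
  {A}: scan cost=60, card=60
  {B}: scan cost=100, card=100
  {AC}: card=120; try (A,hash)→960, (C,merge)→1440, (A,merge)→1500, (C,hash)→1800, (C,nl)→7260, (A,nl)→7320; best=960 via (A,hash)
  {BC}: card=2400; try (B,hash)→1640, (C,merge)→1860, (C,hash)→1880, (B,merge)→1880, (B,nl_idx)→3360, (C,nl)→12100 …(+1); best=1640 via (B,hash)
  {AB}: card=3000; try (A,hash)→920, (B,merge)→1280, (A,merge)→1320, (B,hash)→1520, (B,nl_idx)→3480, (B,nl)→6060 …(+1); best=920 via (A,hash)
  {ABC}: card=1200; try (B,hash)→2480, (B,merge)→2720, (B,nl_idx)→3000, (A,hash)→4760, (C,hash)→5600, (B,nl)→12960 …(+4); best=2480 via (B,hash)

cost=2480; order=C,A,B; methods=hash,hash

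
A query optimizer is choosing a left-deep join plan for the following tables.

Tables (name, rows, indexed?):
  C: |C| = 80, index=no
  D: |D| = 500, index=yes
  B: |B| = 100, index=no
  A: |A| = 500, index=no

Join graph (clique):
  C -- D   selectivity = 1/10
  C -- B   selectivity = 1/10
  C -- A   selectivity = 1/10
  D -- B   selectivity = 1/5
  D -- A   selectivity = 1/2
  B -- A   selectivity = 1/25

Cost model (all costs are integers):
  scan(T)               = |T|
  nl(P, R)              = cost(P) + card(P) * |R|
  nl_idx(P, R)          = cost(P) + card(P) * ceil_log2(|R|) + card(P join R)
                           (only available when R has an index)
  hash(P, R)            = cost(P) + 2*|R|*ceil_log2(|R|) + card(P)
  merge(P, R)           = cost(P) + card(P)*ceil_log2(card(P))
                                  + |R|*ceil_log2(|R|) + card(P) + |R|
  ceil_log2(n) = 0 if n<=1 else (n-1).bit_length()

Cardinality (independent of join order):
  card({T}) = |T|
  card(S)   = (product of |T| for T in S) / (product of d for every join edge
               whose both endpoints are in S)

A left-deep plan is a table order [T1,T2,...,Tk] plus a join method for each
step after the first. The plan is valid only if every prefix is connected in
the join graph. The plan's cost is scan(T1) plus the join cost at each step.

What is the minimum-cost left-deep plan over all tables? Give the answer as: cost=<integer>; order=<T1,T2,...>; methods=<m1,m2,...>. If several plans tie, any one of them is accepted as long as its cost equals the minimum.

cost=16120; order=A,B,C,D; methods=hash,hash,hash

Selinger DP (subsets sized 1..n):
  {C}: scan cost=80, card=80
  {D}: scan cost=500, card=500
  {B}: scan cost=100, card=100
  {A}: scan cost=500, card=500
  {CD}: card=4000; try (C,hash)→2120, (D,nl_idx)→4800, (D,merge)→5720, (C,merge)→6140, (D,hash)→9160, (D,nl)→40080 …(+1); best=2120 via (C,hash)
  {BC}: card=800; try (C,hash)→1320, (B,merge)→1520, (C,merge)→1540, (B,hash)→1560, (B,nl)→8080, (C,nl)→8100; best=1320 via (C,hash)
  {AC}: card=4000; try (C,hash)→2120, (A,merge)→5720, (C,merge)→6140, (A,hash)→9160, (A,nl)→40080, (C,nl)→40500; best=2120 via (C,hash)
  {BD}: card=10000; try (B,hash)→2400, (D,merge)→5900, (B,merge)→6300, (D,hash)→9200, (D,nl_idx)→11000, (D,nl)→50100 …(+1); best=2400 via (B,hash)
  {AD}: card=125000; try (D,hash)→10000, (A,hash)→10000, (D,merge)→10500, (A,merge)→10500, (D,nl_idx)→130000, (D,nl)→250500 …(+1); best=10000 via (D,hash)
  {AB}: card=2000; try (B,hash)→2400, (A,merge)→5900, (B,merge)→6300, (A,hash)→9200, (A,nl)→50100, (B,nl)→50500; best=2400 via (B,hash)
  {BCD}: card=8000; try (B,hash)→7520, (D,hash)→11120, (C,hash)→13520, (D,merge)→15120, (D,nl_idx)→16520, (B,merge)→54920 …(+4); best=7520 via (B,hash)
  {ACD}: card=100000; try (D,hash)→15120, (A,hash)→15120, (D,merge)→59120, (A,merge)→59120, (C,hash)→136120, (D,nl_idx)→138120 …(+4); best=15120 via (D,hash)
  {ABC}: card=1600; try (C,hash)→5520, (B,hash)→7520, (A,hash)→11120, (A,merge)→15120, (C,merge)→27040, (B,merge)→54920 …(+3); best=5520 via (C,hash)
  {ABD}: card=100000; try (D,hash)→13400, (A,hash)→21400, (D,merge)→31400, (D,nl_idx)→120400, (B,hash)→136400, (A,merge)→157400 …(+4); best=13400 via (D,hash)
  {ABCD}: card=8000; try (D,hash)→16120, (A,hash)→24520, (D,nl_idx)→27920, (D,merge)→29720, (C,hash)→114520, (B,hash)→116520 …(+7); best=16120 via (D,hash)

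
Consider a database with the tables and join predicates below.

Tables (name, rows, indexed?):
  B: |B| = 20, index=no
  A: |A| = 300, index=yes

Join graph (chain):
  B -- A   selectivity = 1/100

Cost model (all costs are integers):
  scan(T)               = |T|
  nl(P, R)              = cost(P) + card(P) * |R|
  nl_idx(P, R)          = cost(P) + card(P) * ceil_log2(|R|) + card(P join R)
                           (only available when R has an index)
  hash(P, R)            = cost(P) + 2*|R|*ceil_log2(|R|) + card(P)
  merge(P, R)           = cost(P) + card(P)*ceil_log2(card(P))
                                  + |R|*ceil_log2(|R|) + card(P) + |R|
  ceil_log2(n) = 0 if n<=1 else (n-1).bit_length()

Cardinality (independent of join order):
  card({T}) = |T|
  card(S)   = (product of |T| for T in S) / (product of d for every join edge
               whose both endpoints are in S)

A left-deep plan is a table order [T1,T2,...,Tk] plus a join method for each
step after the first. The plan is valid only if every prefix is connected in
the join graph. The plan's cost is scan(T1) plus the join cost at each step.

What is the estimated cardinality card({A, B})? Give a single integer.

Tables in S: A(300), B(20)
Edges inside S: B-A(d=100)
numerator = 300 * 20 = 6000
denominator = 100 = 100
card(S) = 6000 / 100 = 60

60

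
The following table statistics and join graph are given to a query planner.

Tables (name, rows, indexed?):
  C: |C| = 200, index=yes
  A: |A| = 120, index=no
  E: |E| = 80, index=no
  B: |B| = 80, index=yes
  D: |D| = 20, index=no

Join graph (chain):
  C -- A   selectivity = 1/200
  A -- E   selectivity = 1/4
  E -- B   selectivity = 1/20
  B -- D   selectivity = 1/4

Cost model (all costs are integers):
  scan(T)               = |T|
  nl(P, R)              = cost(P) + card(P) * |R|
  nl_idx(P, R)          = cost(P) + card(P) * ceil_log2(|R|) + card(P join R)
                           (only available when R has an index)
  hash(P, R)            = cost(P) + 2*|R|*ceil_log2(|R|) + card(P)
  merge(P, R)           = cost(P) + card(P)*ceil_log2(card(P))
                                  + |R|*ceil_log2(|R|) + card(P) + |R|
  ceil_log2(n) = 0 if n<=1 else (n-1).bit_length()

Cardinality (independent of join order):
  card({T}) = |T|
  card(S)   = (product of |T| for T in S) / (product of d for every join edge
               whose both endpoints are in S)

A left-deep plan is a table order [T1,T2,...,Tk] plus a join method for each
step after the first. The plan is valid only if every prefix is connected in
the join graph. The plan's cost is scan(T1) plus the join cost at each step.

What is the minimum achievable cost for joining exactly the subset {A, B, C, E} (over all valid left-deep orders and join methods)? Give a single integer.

Selinger DP over subsets of {A,B,C,E}:
  {C}: scan cost=200, card=200
  {A}: scan cost=120, card=120
  {E}: scan cost=80, card=80
  {B}: scan cost=80, card=80
  {AC}: card=120; try (C,nl_idx)→1200, (A,hash)→2080, (C,merge)→2880, (A,merge)→2960, (C,hash)→3440, (C,nl)→24120 …(+1); best=1200 via (C,nl_idx)
  {AE}: card=2400; try (E,hash)→1360, (A,merge)→1680, (E,merge)→1720, (A,hash)→1840, (A,nl)→9680, (E,nl)→9720; best=1360 via (E,hash)
  {BE}: card=320; try (B,nl_idx)→960, (E,hash)→1280, (B,hash)→1280, (E,merge)→1360, (B,merge)→1360, (E,nl)→6480 …(+1); best=960 via (B,nl_idx)
  {ACE}: card=2400; try (E,hash)→2440, (E,merge)→2800, (C,hash)→6960, (E,nl)→10800, (C,nl_idx)→22960, (C,merge)→34360 …(+1); best=2440 via (E,hash)
  {ABE}: card=9600; try (A,hash)→2960, (B,hash)→4880, (A,merge)→5120, (B,nl_idx)→27760, (B,merge)→33200, (A,nl)→39360 …(+1); best=2960 via (A,hash)
  {ABCE}: card=9600; try (B,hash)→5960, (C,hash)→15760, (B,nl_idx)→28840, (B,merge)→34280, (C,nl_idx)→89360, (C,merge)→148760 …(+2); best=5960 via (B,hash)

5960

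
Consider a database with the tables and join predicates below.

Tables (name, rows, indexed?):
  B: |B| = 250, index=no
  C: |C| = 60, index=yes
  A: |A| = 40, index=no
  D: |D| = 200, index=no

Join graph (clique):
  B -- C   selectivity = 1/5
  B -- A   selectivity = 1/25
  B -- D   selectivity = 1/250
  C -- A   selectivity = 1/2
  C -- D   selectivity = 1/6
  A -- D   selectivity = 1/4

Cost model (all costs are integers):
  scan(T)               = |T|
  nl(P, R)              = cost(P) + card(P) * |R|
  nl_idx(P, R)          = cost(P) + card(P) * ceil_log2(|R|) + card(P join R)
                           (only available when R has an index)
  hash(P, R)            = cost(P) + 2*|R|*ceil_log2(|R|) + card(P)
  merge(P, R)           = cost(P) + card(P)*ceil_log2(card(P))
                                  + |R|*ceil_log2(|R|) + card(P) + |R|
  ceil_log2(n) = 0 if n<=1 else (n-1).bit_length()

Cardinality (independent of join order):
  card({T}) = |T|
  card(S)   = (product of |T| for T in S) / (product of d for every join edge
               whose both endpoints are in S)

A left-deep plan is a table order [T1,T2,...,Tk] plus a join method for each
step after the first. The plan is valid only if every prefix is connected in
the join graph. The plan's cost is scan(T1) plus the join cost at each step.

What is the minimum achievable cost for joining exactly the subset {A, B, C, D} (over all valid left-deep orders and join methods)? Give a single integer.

4940

Selinger DP over subsets of {A,B,C,D}:
  {B}: scan cost=250, card=250
  {C}: scan cost=60, card=60
  {A}: scan cost=40, card=40
  {D}: scan cost=200, card=200
  {BC}: card=3000; try (C,hash)→1220, (B,merge)→2730, (C,merge)→2920, (B,hash)→4120, (C,nl_idx)→4750, (B,nl)→15060 …(+1); best=1220 via (C,hash)
  {AB}: card=400; try (A,hash)→980, (B,merge)→2570, (A,merge)→2780, (B,hash)→4080, (B,nl)→10040, (A,nl)→10250; best=980 via (A,hash)
  {BD}: card=200; try (D,hash)→3700, (B,merge)→4250, (D,merge)→4300, (B,hash)→4400, (B,nl)→50200, (D,nl)→50250; best=3700 via (D,hash)
  {AC}: card=1200; try (A,hash)→600, (C,merge)→740, (A,merge)→760, (C,hash)→800, (C,nl_idx)→1480, (C,nl)→2440 …(+1); best=600 via (A,hash)
  {CD}: card=2000; try (C,hash)→1120, (D,merge)→2280, (C,merge)→2420, (D,hash)→3320, (C,nl_idx)→3400, (D,nl)→12060 …(+1); best=1120 via (C,hash)
  {AD}: card=2000; try (A,hash)→880, (D,merge)→2120, (A,merge)→2280, (D,hash)→3280, (D,nl)→8040, (A,nl)→8200; best=880 via (A,hash)
  {ABC}: card=2400; try (C,hash)→2100, (A,hash)→4700, (C,merge)→5400, (C,nl_idx)→5780, (B,hash)→5800, (B,merge)→17250 …(+4); best=2100 via (C,hash)
  {BCD}: card=400; try (C,hash)→4620, (C,nl_idx)→5300, (C,merge)→5920, (B,hash)→7120, (D,hash)→7420, (C,nl)→15700 …(+4); best=4620 via (C,hash)
  {ABD}: card=80; try (A,hash)→4380, (D,hash)→4580, (A,merge)→5780, (D,merge)→6780, (B,hash)→6880, (A,nl)→11700 …(+3); best=4380 via (A,hash)
  {ACD}: card=10000; try (C,hash)→3600, (A,hash)→3600, (D,hash)→5000, (D,merge)→16800, (C,nl_idx)→22880, (C,merge)→25300 …(+4); best=3600 via (C,hash)
  {ABCD}: card=80; try (C,nl_idx)→4940, (C,hash)→5180, (C,merge)→5440, (A,hash)→5500, (D,hash)→7700, (A,merge)→8900 …(+7); best=4940 via (C,nl_idx)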